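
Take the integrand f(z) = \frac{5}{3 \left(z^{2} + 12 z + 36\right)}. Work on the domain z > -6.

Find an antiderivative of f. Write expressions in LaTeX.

Since d/dz undoes antidifferentiation here, F'(z) = f(z) is required of F(z).
Check: d/dz[- \frac{5}{3 z + 18}] = \frac{5}{3 z^{2} + 36 z + 108}, which equals f(z).

An antiderivative is F(z) = - \frac{5}{3 z + 18}.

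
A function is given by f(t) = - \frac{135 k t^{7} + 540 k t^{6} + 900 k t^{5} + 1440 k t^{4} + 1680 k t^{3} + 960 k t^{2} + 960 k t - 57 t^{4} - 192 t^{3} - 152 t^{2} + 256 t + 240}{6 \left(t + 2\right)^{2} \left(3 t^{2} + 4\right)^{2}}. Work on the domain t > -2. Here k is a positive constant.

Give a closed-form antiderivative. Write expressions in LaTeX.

Differentiate the proposed F(t) back; it has to land on f(t) exactly.
Check: d/dt[- \frac{5 k t^{2}}{4} - \frac{4 t}{\frac{9 t^{2}}{2} + 6} - \frac{1}{6 t + 12}] = \frac{- 135 k t^{7} - 540 k t^{6} - 900 k t^{5} - 1440 k t^{4} - 1680 k t^{3} - 960 k t^{2} - 960 k t + 57 t^{4} + 192 t^{3} + 152 t^{2} - 256 t - 240}{54 t^{6} + 216 t^{5} + 360 t^{4} + 576 t^{3} + 672 t^{2} + 384 t + 384}, which equals f(t).

An antiderivative is F(t) = - \frac{5 k t^{2}}{4} - \frac{4 t}{\frac{9 t^{2}}{2} + 6} - \frac{1}{6 t + 12}.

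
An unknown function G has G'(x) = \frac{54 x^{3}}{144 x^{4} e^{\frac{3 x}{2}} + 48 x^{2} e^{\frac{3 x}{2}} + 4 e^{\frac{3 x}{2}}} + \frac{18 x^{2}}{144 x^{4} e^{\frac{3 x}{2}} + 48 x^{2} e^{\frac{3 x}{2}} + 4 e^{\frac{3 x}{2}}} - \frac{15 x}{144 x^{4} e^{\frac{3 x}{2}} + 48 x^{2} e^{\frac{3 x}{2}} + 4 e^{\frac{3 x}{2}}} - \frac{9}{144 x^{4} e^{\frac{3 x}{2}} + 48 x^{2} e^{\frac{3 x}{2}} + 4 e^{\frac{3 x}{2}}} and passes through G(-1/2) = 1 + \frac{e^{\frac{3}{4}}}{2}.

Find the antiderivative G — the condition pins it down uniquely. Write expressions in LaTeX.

G(x) = \frac{\left(- 3 x + 2 \left(6 x^{2} + 1\right) e^{\frac{3 x}{2}} + 1\right) e^{- \frac{3 x}{2}}}{2 \left(6 x^{2} + 1\right)}

The integrand splits into summands that can be handled one at a time.
A general antiderivative is - \frac{\left(2 x - \frac{2}{3}\right) e^{- \frac{3 x}{2}}}{4 \left(2 x^{2} + \frac{1}{3}\right)} + C.
The condition gives C = 1 + \frac{e^{\frac{3}{4}}}{2} - (\frac{e^{\frac{3}{4}}}{2}) = 1.
So G(x) = \frac{\left(- 3 x + 2 \left(6 x^{2} + 1\right) e^{\frac{3 x}{2}} + 1\right) e^{- \frac{3 x}{2}}}{2 \left(6 x^{2} + 1\right)}.
Check: d/dx[\frac{\left(- 3 x + 2 \left(6 x^{2} + 1\right) e^{\frac{3 x}{2}} + 1\right) e^{- \frac{3 x}{2}}}{2 \left(6 x^{2} + 1\right)}] = \frac{54 x^{3} + 18 x^{2} - 15 x - 9}{144 x^{4} e^{\frac{3 x}{2}} + 48 x^{2} e^{\frac{3 x}{2}} + 4 e^{\frac{3 x}{2}}}, which equals G'(x).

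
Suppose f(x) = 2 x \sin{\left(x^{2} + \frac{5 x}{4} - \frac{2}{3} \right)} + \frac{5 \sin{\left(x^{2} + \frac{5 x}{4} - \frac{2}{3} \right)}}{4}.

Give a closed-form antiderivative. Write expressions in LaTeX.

An antiderivative is F(x) = - \cos{\left(x^{2} + \frac{5 x}{4} - \frac{2}{3} \right)}.

f matches the chain-rule pattern g'(h)*h' with inner function h(x) = x^{2} + \frac{5 x}{4} - \frac{2}{3}; substituting u = h(x) collapses the integral.
Check: d/dx[- \cos{\left(x^{2} + \frac{5 x}{4} - \frac{2}{3} \right)}] = 2 x \sin{\left(x^{2} + \frac{5 x}{4} - \frac{2}{3} \right)} + \frac{5 \sin{\left(x^{2} + \frac{5 x}{4} - \frac{2}{3} \right)}}{4} = f(x).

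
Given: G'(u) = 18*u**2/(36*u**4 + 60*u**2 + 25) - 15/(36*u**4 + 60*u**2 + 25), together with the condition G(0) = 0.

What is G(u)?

G(u) = -3*u/(6*u**2 + 5)

G'(u) has the shape v'r + vr' for v = -u and r = 1/(2*u**2 + 5/3) — it is the derivative of the product v*r.
A general antiderivative is -u/(2*u**2 + 5/3) + C.
The condition gives C = 0 - (0) = 0.
So G(u) = -3*u/(6*u**2 + 5).
Check: d/du[-3*u/(6*u**2 + 5)] = (18*u**2 - 15)/(36*u**4 + 60*u**2 + 25), which equals G'(u).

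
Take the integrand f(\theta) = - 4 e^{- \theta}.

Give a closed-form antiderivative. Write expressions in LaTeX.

An antiderivative is F(\theta) = 4 e^{- \theta}.

Since d/d\theta undoes antidifferentiation here, F'(\theta) = f(\theta) is required of F(\theta).
Check: d/d\theta[4 e^{- \theta}] = - 4 e^{- \theta} = f(\theta).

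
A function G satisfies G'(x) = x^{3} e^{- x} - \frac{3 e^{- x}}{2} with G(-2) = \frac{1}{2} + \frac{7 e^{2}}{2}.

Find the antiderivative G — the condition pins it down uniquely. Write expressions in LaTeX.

Recognize the product-rule pattern: G'(x) = u'v + uv' with u = - x^{3} - 3 x^{2} - 6 x - \frac{9}{2}, v = e^{- x}, so integration by parts undoes it.
A general antiderivative is \frac{\left(- 2 x^{3} - 6 x^{2} - 12 x - 9\right) e^{- x}}{2} + C.
The condition gives C = \frac{1}{2} + \frac{7 e^{2}}{2} - (\frac{7 e^{2}}{2}) = \frac{1}{2}.
So G(x) = - x^{3} e^{- x} - 3 x^{2} e^{- x} - 6 x e^{- x} + \frac{1}{2} - \frac{9 e^{- x}}{2}.
Check: d/dx[- x^{3} e^{- x} - 3 x^{2} e^{- x} - 6 x e^{- x} + \frac{1}{2} - \frac{9 e^{- x}}{2}] = \frac{\left(2 x^{3} - 3\right) e^{- x}}{2}, which equals G'(x).

G(x) = - x^{3} e^{- x} - 3 x^{2} e^{- x} - 6 x e^{- x} + \frac{1}{2} - \frac{9 e^{- x}}{2}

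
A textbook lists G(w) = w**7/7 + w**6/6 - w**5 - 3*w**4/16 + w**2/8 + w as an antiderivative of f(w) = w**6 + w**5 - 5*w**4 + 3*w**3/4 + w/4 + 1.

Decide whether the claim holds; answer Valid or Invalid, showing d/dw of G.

Invalid: d/dw[G] - f = -3*w**3/2, which is not 0.

d/dw[G] = w**6 + w**5 - 5*w**4 - 3*w**3/4 + w/4 + 1
d/dw[G] - f(w) = -3*w**3/2 != 0.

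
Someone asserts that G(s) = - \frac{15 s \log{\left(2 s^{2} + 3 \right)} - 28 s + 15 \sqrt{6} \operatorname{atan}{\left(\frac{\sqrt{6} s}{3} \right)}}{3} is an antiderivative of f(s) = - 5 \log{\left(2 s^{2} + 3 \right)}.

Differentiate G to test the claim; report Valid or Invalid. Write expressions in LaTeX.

d/ds[G] = - 5 \log{\left(2 s^{2} + 3 \right)} - \frac{2}{3}
d/ds[G] - f(s) = - \frac{2}{3} != 0.

Invalid: d/ds[G] - f = - \frac{2}{3}, which is not 0.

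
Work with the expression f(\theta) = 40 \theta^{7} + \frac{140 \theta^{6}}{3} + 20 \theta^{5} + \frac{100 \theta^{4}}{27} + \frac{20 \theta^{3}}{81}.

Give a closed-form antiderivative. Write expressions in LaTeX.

An antiderivative is F(\theta) = \frac{5 \theta^{4} \left(- 3 \theta - 1\right)^{4}}{81}.

The substitution u = - \theta^{2} - \frac{\theta}{3} works: f is exactly (dF/du)*(du/d\theta) for that inner function.
Check: d/d\theta[\frac{5 \theta^{4} \left(- 3 \theta - 1\right)^{4}}{81}] = 40 \theta^{7} + \frac{140 \theta^{6}}{3} + 20 \theta^{5} + \frac{100 \theta^{4}}{27} + \frac{20 \theta^{3}}{81} = f(\theta).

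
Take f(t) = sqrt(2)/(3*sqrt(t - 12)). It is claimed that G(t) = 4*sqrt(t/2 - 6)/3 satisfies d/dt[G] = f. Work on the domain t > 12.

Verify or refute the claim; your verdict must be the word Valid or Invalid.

d/dt[G] = sqrt(2)/(3*sqrt(t - 12))
This equals f(t) exactly, so the claim holds.

Valid. The derivative of G reproduces f.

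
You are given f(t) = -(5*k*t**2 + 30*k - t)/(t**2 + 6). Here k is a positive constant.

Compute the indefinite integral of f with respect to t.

Any candidate F(t) must reproduce f(t) exactly when differentiated.
Check: d/dt[-(10*k*t - log(t**2 + 6))/2] = (-5*k*t**2 - 30*k + t)/(t**2 + 6), which equals f(t).

F(t) = -(10*k*t - log(t**2 + 6))/2 + C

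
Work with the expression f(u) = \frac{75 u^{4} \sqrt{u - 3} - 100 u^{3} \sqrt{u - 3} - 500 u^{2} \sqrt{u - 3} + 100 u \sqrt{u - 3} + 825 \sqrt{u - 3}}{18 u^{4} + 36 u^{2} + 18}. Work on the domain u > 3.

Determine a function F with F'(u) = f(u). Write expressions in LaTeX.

An antiderivative is F(u) = \frac{25 \left(u - 3\right)^{\frac{5}{2}} \left(u - 1\right)}{9 \left(u^{2} + 1\right)}.

Since d/du undoes antidifferentiation here, F'(u) = f(u) is required of F(u).
Check: d/du[\frac{25 \left(u - 3\right)^{\frac{5}{2}} \left(u - 1\right)}{9 \left(u^{2} + 1\right)}] = \frac{75 u^{4} \sqrt{u - 3} - 100 u^{3} \sqrt{u - 3} - 500 u^{2} \sqrt{u - 3} + 100 u \sqrt{u - 3} + 825 \sqrt{u - 3}}{18 u^{4} + 36 u^{2} + 18} = f(u).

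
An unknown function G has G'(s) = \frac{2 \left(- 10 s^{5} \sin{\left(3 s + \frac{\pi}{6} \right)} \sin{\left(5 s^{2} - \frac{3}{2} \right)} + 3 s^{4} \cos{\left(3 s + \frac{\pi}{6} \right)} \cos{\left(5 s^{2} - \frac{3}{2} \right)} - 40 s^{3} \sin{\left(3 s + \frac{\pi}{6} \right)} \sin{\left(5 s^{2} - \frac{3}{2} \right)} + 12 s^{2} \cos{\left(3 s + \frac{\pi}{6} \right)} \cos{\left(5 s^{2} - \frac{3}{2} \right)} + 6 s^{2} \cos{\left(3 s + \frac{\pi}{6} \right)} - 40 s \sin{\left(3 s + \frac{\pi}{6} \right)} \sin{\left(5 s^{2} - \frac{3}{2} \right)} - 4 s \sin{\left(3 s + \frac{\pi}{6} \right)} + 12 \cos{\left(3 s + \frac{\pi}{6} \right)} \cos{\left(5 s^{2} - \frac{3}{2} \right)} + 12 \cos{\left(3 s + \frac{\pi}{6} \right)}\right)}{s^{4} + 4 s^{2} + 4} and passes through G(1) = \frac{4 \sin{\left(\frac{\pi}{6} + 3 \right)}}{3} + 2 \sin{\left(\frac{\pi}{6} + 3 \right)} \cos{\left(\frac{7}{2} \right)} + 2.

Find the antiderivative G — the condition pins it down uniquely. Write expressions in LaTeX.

G(s) = \frac{2 \left(s^{2} - \left(- \left(s^{2} + 2\right) \cos{\left(5 s^{2} - \frac{3}{2} \right)} - 2\right) \sin{\left(3 s + \frac{\pi}{6} \right)} + 2\right)}{s^{2} + 2}

G'(s) has the shape u'v + uv' for u = 2 \cos{\left(5 s^{2} - \frac{3}{2} \right)} + \frac{8}{2 s^{2} + 4} and v = \sin{\left(3 s + \frac{\pi}{6} \right)} — it is the derivative of the product u*v.
A general antiderivative is - 2 \left(- \cos{\left(5 s^{2} - \frac{3}{2} \right)} - \frac{4}{2 s^{2} + 4}\right) \sin{\left(3 s + \frac{\pi}{6} \right)} + C.
The condition gives C = \frac{4 \sin{\left(\frac{\pi}{6} + 3 \right)}}{3} + 2 \sin{\left(\frac{\pi}{6} + 3 \right)} \cos{\left(\frac{7}{2} \right)} + 2 - (\frac{4 \sin{\left(\frac{\pi}{6} + 3 \right)}}{3} + 2 \sin{\left(\frac{\pi}{6} + 3 \right)} \cos{\left(\frac{7}{2} \right)}) = 2.
So G(s) = \frac{2 \left(s^{2} - \left(- \left(s^{2} + 2\right) \cos{\left(5 s^{2} - \frac{3}{2} \right)} - 2\right) \sin{\left(3 s + \frac{\pi}{6} \right)} + 2\right)}{s^{2} + 2}.
Check: d/ds[\frac{2 \left(s^{2} - \left(- \left(s^{2} + 2\right) \cos{\left(5 s^{2} - \frac{3}{2} \right)} - 2\right) \sin{\left(3 s + \frac{\pi}{6} \right)} + 2\right)}{s^{2} + 2}] = \frac{- 20 s^{5} \sin{\left(3 s + \frac{\pi}{6} \right)} \sin{\left(5 s^{2} - \frac{3}{2} \right)} + 6 s^{4} \cos{\left(3 s + \frac{\pi}{6} \right)} \cos{\left(5 s^{2} - \frac{3}{2} \right)} - 80 s^{3} \sin{\left(3 s + \frac{\pi}{6} \right)} \sin{\left(5 s^{2} - \frac{3}{2} \right)} + 24 s^{2} \cos{\left(3 s + \frac{\pi}{6} \right)} \cos{\left(5 s^{2} - \frac{3}{2} \right)} + 12 s^{2} \cos{\left(3 s + \frac{\pi}{6} \right)} - 80 s \sin{\left(3 s + \frac{\pi}{6} \right)} \sin{\left(5 s^{2} - \frac{3}{2} \right)} - 8 s \sin{\left(3 s + \frac{\pi}{6} \right)} + 24 \cos{\left(3 s + \frac{\pi}{6} \right)} \cos{\left(5 s^{2} - \frac{3}{2} \right)} + 24 \cos{\left(3 s + \frac{\pi}{6} \right)}}{s^{4} + 4 s^{2} + 4}, which equals G'(s).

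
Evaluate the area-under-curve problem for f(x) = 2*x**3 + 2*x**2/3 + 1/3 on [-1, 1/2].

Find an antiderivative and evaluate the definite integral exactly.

The integrand splits into summands that can be handled one at a time.
F(x) = x**4/2 + 2*x**3/9 + x/3 is an antiderivative of f.
Check: d/dx[x**4/2 + 2*x**3/9 + x/3] = 2*x**3 + 2*x**2/3 + 1/3 = f(x).
F(1/2) = 65/288; F(-1) = -1/18.
Integral = F(1/2) - F(-1) = 9/32.

Antiderivative: F(x) = x**4/2 + 2*x**3/9 + x/3; value = 9/32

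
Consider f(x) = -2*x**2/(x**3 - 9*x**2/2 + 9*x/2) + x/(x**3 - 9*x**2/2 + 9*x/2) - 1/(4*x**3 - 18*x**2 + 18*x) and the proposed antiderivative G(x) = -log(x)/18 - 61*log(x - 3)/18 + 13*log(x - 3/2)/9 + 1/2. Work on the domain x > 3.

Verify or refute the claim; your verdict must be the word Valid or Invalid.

Valid. The derivative of G reproduces f.

d/dx[G] = (-8*x**2 + 4*x - 1)/(4*x**3 - 18*x**2 + 18*x)
This equals f(x) exactly, so the claim holds.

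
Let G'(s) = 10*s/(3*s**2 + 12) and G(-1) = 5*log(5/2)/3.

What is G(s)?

G'(s) matches the chain-rule pattern g'(h)*h' with inner function h(s) = s**2/2 + 2; substituting u = h(s) collapses the integral.
A general antiderivative is 5*log(s**2/2 + 2)/3 + C.
The condition gives C = 5*log(5/2)/3 - (5*log(5/2)/3) = 0.
So G(s) = 5*log(s**2/2 + 2)/3.
Check: d/ds[5*log(s**2/2 + 2)/3] = 10*s/(3*s**2 + 12) = G'(s).

G(s) = 5*log(s**2/2 + 2)/3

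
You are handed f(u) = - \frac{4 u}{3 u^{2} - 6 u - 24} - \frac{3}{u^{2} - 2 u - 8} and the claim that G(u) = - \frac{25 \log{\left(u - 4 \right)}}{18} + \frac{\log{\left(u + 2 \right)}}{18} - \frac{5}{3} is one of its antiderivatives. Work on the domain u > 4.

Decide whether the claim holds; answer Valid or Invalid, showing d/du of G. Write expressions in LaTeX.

Valid: G'(u) = f(u).

d/du[G] = \frac{- 4 u - 9}{3 u^{2} - 6 u - 24}
This equals f(u) exactly, so the claim holds.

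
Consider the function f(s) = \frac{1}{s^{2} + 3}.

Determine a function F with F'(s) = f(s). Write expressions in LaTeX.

An antiderivative is F(s) = \frac{\sqrt{3} \operatorname{atan}{\left(\frac{\sqrt{3} s}{3} \right)}}{3}.

Any candidate F(s) must reproduce f(s) exactly when differentiated.
Check: d/ds[\frac{\sqrt{3} \operatorname{atan}{\left(\frac{\sqrt{3} s}{3} \right)}}{3}] = \frac{1}{s^{2} + 3} = f(s).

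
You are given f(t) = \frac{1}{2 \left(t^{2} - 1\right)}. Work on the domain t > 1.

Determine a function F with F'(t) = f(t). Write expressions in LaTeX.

Factor the denominator (2 \left(t - 1\right) \left(t + 1\right)) and decompose: f = - \frac{1}{4 \left(t + 1\right)} + \frac{1}{4 \left(t - 1\right)}; each piece integrates to a log, atan, or power term.
Check: d/dt[\frac{\log{\left(t - 1 \right)}}{4} - \frac{\log{\left(t + 1 \right)}}{4}] = \frac{1}{2 t^{2} - 2}, which equals f(t).

An antiderivative is F(t) = \frac{\log{\left(t - 1 \right)}}{4} - \frac{\log{\left(t + 1 \right)}}{4}.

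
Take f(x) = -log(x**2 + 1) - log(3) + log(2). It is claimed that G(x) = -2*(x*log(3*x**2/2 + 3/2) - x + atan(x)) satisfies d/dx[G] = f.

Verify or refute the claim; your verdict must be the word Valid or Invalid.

Invalid: d/dx[G] - f = (-x**2*log(x**2 + 1) - 2*x**2 - x**2*log(3) + x**2*log(2) - log(x**2 + 1) - log(3) + log(2))/(x**2 + 1), which is not 0.

d/dx[G] = (-2*x**2*log(x**2 + 1) - 2*x**2*log(3) - 2*x**2 + 2*x**2*log(2) - 2*log(x**2 + 1) - 2*log(3) + 2*log(2))/(x**2 + 1)
d/dx[G] - f(x) = (-x**2*log(x**2 + 1) - 2*x**2 - x**2*log(3) + x**2*log(2) - log(x**2 + 1) - log(3) + log(2))/(x**2 + 1) != 0.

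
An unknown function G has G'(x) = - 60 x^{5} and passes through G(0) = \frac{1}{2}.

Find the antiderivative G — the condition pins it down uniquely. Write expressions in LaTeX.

G(x) = \frac{1}{2} - 10 x^{6}

The proposed G(x) is checked by its d/dx: the result must match the given G'(x).
A general antiderivative is - 10 x^{6} + C.
The condition gives C = \frac{1}{2} - (0) = \frac{1}{2}.
So G(x) = \frac{1}{2} - 10 x^{6}.
Check: d/dx[\frac{1}{2} - 10 x^{6}] = - 60 x^{5} = G'(x).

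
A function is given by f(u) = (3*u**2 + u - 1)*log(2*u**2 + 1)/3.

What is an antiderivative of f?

An antiderivative is F(u) = u**3*log(2*u**2 + 1)/3 - 2*u**3/9 + u**2*log(2*u**2 + 1)/6 - u**2/6 - u*log(2*u**2 + 1)/3 + u + log(u**2 + 1/2)/12 - sqrt(2)*atan(sqrt(2)*u)/2.

Since d/du undoes antidifferentiation here, F'(u) = f(u) is required of F(u).
Check: d/du[u**3*log(2*u**2 + 1)/3 - 2*u**3/9 + u**2*log(2*u**2 + 1)/6 - u**2/6 - u*log(2*u**2 + 1)/3 + u + log(u**2 + 1/2)/12 - sqrt(2)*atan(sqrt(2)*u)/2] = u**2*log(2*u**2 + 1) + u*log(2*u**2 + 1)/3 - log(2*u**2 + 1)/3, which equals f(u).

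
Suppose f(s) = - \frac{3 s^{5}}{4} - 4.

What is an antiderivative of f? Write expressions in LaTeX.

An antiderivative is F(s) = - \frac{s^{6}}{8} - 4 s.

For F(s) to be correct the identity F'(s) - f(s) = 0 must hold.
Check: d/ds[- \frac{s^{6}}{8} - 4 s] = - \frac{3 s^{5}}{4} - 4 = f(s).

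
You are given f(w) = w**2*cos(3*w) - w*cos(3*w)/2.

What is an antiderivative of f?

Integrate term by term and add the pieces.
Check: d/dw[(18*w**2*sin(3*w) - 9*w*sin(3*w) + 12*w*cos(3*w) - 4*sin(3*w) - 3*cos(3*w))/54] = w**2*cos(3*w) - w*cos(3*w)/2 = f(w).

An antiderivative is F(w) = (18*w**2*sin(3*w) - 9*w*sin(3*w) + 12*w*cos(3*w) - 4*sin(3*w) - 3*cos(3*w))/54.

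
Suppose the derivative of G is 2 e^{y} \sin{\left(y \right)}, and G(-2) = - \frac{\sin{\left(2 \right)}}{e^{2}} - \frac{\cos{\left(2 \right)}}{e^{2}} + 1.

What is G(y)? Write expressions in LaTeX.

G(y) = e^{y} \sin{\left(y \right)} - e^{y} \cos{\left(y \right)} + 1

Any candidate G(y) must reproduce the stated G'(y) exactly.
A general antiderivative is e^{y} \sin{\left(y \right)} - e^{y} \cos{\left(y \right)} + C.
The condition gives C = - \frac{\sin{\left(2 \right)}}{e^{2}} - \frac{\cos{\left(2 \right)}}{e^{2}} + 1 - (- \frac{\sin{\left(2 \right)}}{e^{2}} - \frac{\cos{\left(2 \right)}}{e^{2}}) = 1.
So G(y) = e^{y} \sin{\left(y \right)} - e^{y} \cos{\left(y \right)} + 1.
Check: d/dy[e^{y} \sin{\left(y \right)} - e^{y} \cos{\left(y \right)} + 1] = 2 e^{y} \sin{\left(y \right)} = G'(y).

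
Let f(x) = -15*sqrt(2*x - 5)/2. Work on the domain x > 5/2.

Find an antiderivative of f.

An antiderivative is F(x) = -5*(2*x - 5)**(3/2)/2.

Differentiate the proposed F(x) back; it has to land on f(x) exactly.
Check: d/dx[-5*(2*x - 5)**(3/2)/2] = -15*sqrt(2*x - 5)/2 = f(x).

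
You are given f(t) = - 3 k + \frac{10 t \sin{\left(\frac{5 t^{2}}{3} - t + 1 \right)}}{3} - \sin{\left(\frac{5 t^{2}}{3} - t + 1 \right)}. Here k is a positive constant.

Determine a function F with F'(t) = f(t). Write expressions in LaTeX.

An antiderivative is F(t) = - 3 k t - \cos{\left(\frac{5 t^{2}}{3} - t + 1 \right)}.

Integrate term by term and add the pieces.
Check: d/dt[- 3 k t - \cos{\left(\frac{5 t^{2}}{3} - t + 1 \right)}] = - 3 k + \frac{10 t \sin{\left(\frac{5 t^{2}}{3} - t + 1 \right)}}{3} - \sin{\left(\frac{5 t^{2}}{3} - t + 1 \right)} = f(t).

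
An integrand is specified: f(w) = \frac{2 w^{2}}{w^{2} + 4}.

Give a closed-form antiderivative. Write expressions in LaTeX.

An antiderivative is F(w) = 2 w - 4 \operatorname{atan}{\left(\frac{w}{2} \right)}.

For F(w) to be correct the identity F'(w) - f(w) = 0 must hold.
Check: d/dw[2 w - 4 \operatorname{atan}{\left(\frac{w}{2} \right)}] = \frac{2 w^{2}}{w^{2} + 4} = f(w).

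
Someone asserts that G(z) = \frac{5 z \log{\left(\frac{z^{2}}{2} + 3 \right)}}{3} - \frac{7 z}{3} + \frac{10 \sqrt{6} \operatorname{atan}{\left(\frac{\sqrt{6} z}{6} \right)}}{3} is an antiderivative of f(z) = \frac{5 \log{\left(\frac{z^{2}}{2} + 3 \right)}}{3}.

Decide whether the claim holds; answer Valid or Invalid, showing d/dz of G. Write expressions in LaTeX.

Invalid: d/dz[G] - f = 1, which is not 0.

d/dz[G] = \frac{5 \log{\left(\frac{z^{2}}{2} + 3 \right)}}{3} + 1
d/dz[G] - f(z) = 1 != 0.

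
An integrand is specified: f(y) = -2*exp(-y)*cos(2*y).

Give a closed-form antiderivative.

An antiderivative is F(y) = 2*(-2*sin(2*y) + cos(2*y))*exp(-y)/5.

An antiderivative F(y) passes only if d/dy[F] lands on f(y) exactly.
Check: d/dy[2*(-2*sin(2*y) + cos(2*y))*exp(-y)/5] = -2*exp(-y)*cos(2*y) = f(y).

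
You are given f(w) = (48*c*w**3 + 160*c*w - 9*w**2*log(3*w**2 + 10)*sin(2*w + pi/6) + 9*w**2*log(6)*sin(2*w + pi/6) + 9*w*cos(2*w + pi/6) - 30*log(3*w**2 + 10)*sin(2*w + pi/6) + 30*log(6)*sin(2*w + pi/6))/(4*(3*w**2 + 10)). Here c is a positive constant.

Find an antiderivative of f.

An antiderivative is F(w) = 2*c*w**2 + 3*log(w**2/2 + 5/3)*cos(2*w + pi/6)/8.

A candidate is checked by its d/dw: the result must match f(w).
Check: d/dw[2*c*w**2 + 3*log(w**2/2 + 5/3)*cos(2*w + pi/6)/8] = (48*c*w**3 + 160*c*w - 9*w**2*log(3*w**2 + 10)*sin(2*w + pi/6) + 9*w**2*log(6)*sin(2*w + pi/6) + 9*w*cos(2*w + pi/6) - 30*log(3*w**2 + 10)*sin(2*w + pi/6) + 30*log(6)*sin(2*w + pi/6))/(12*w**2 + 40), which equals f(w).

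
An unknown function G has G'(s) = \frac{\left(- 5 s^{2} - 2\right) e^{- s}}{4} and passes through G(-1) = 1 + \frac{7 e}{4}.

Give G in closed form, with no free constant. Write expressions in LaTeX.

Recognize the product-rule pattern: G'(s) = u'v + uv' with u = \frac{5 s^{2}}{4} + \frac{5 s}{2} + 3, v = e^{- s}, so integration by parts undoes it.
A general antiderivative is \frac{\left(5 s^{2} + 10 s + 12\right) e^{- s}}{4} + C.
The condition gives C = 1 + \frac{7 e}{4} - (\frac{7 e}{4}) = 1.
So G(s) = \frac{\left(5 s^{2} + 10 s + 4 e^{s} + 12\right) e^{- s}}{4}.
Check: d/ds[\frac{\left(5 s^{2} + 10 s + 4 e^{s} + 12\right) e^{- s}}{4}] = \frac{\left(- 5 s^{2} - 2\right) e^{- s}}{4} = G'(s).

G(s) = \frac{\left(5 s^{2} + 10 s + 4 e^{s} + 12\right) e^{- s}}{4}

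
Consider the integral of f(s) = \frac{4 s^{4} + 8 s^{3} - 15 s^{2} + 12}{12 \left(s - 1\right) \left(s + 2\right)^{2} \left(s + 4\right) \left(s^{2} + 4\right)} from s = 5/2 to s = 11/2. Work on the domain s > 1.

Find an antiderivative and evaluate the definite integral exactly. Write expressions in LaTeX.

Antiderivative: F(s) = \frac{4 s \log{\left(s - 1 \right)} - 25 s \log{\left(s + 2 \right)} - 71 s \log{\left(s + 4 \right)} + 46 s \log{\left(s^{2} + 4 \right)} - 19 s \operatorname{atan}{\left(\frac{s}{2} \right)} + 8 \log{\left(s - 1 \right)} - 50 \log{\left(s + 2 \right)} - 142 \log{\left(s + 4 \right)} + 92 \log{\left(s^{2} + 4 \right)} - 38 \operatorname{atan}{\left(\frac{s}{2} \right)} - 100}{1200 s + 2400}; value = - \frac{71 \log{\left(\frac{19}{2} \right)}}{1200} - \frac{23 \log{\left(\frac{41}{4} \right)}}{600} - \frac{\log{\left(\frac{15}{2} \right)}}{48} - \frac{19 \operatorname{atan}{\left(\frac{11}{4} \right)}}{1200} - \frac{\log{\left(\frac{3}{2} \right)}}{300} + \frac{1}{135} + \frac{19 \operatorname{atan}{\left(\frac{5}{4} \right)}}{1200} + \frac{29 \log{\left(\frac{9}{2} \right)}}{1200} + \frac{71 \log{\left(\frac{13}{2} \right)}}{1200} + \frac{23 \log{\left(\frac{137}{4} \right)}}{600}

Factor the denominator (12 \left(s - 1\right) \left(s + 2\right)^{2} \left(s + 4\right) \left(s^{2} + 4\right)) and decompose: f = \frac{46 s - 19}{600 \left(s^{2} + 4\right)} - \frac{71}{1200 \left(s + 4\right)} - \frac{1}{48 \left(s + 2\right)} + \frac{1}{12 \left(s + 2\right)^{2}} + \frac{1}{300 \left(s - 1\right)}; each piece integrates to a log, atan, or power term.
F(s) = \frac{4 s \log{\left(s - 1 \right)} - 25 s \log{\left(s + 2 \right)} - 71 s \log{\left(s + 4 \right)} + 46 s \log{\left(s^{2} + 4 \right)} - 19 s \operatorname{atan}{\left(\frac{s}{2} \right)} + 8 \log{\left(s - 1 \right)} - 50 \log{\left(s + 2 \right)} - 142 \log{\left(s + 4 \right)} + 92 \log{\left(s^{2} + 4 \right)} - 38 \operatorname{atan}{\left(\frac{s}{2} \right)} - 100}{1200 s + 2400} is an antiderivative of f.
Check: d/ds[\frac{4 s \log{\left(s - 1 \right)} - 25 s \log{\left(s + 2 \right)} - 71 s \log{\left(s + 4 \right)} + 46 s \log{\left(s^{2} + 4 \right)} - 19 s \operatorname{atan}{\left(\frac{s}{2} \right)} + 8 \log{\left(s - 1 \right)} - 50 \log{\left(s + 2 \right)} - 142 \log{\left(s + 4 \right)} + 92 \log{\left(s^{2} + 4 \right)} - 38 \operatorname{atan}{\left(\frac{s}{2} \right)} - 100}{1200 s + 2400}] = \frac{4 s^{4} + 8 s^{3} - 15 s^{2} + 12}{12 s^{6} + 84 s^{5} + 192 s^{4} + 288 s^{3} + 384 s^{2} - 192 s - 768}, which equals f(s).
F(11/2) = - \frac{71 \log{\left(\frac{19}{2} \right)}}{1200} - \frac{\log{\left(\frac{15}{2} \right)}}{48} - \frac{19 \operatorname{atan}{\left(\frac{11}{4} \right)}}{1200} - \frac{1}{90} + \frac{\log{\left(\frac{9}{2} \right)}}{300} + \frac{23 \log{\left(\frac{137}{4} \right)}}{600}; F(5/2) = - \frac{71 \log{\left(\frac{13}{2} \right)}}{1200} - \frac{\log{\left(\frac{9}{2} \right)}}{48} - \frac{1}{54} - \frac{19 \operatorname{atan}{\left(\frac{5}{4} \right)}}{1200} + \frac{\log{\left(\frac{3}{2} \right)}}{300} + \frac{23 \log{\left(\frac{41}{4} \right)}}{600}.
Integral = F(11/2) - F(5/2) = - \frac{71 \log{\left(\frac{19}{2} \right)}}{1200} - \frac{23 \log{\left(\frac{41}{4} \right)}}{600} - \frac{\log{\left(\frac{15}{2} \right)}}{48} - \frac{19 \operatorname{atan}{\left(\frac{11}{4} \right)}}{1200} - \frac{\log{\left(\frac{3}{2} \right)}}{300} + \frac{1}{135} + \frac{19 \operatorname{atan}{\left(\frac{5}{4} \right)}}{1200} + \frac{29 \log{\left(\frac{9}{2} \right)}}{1200} + \frac{71 \log{\left(\frac{13}{2} \right)}}{1200} + \frac{23 \log{\left(\frac{137}{4} \right)}}{600}.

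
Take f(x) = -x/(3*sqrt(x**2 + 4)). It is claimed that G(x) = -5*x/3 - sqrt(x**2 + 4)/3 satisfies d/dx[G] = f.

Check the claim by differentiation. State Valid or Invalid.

Invalid: d/dx[G] - f = -5/3, which is not 0.

d/dx[G] = (-x - 5*sqrt(x**2 + 4))/(3*sqrt(x**2 + 4))
d/dx[G] - f(x) = -5/3 != 0.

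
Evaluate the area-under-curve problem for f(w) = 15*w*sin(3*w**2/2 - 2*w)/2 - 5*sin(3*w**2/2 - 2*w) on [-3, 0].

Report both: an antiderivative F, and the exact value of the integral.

The substitution u = 3*w**2/2 - 2*w works: f is exactly (dF/du)*(du/dw) for that inner function.
F(w) = -5*cos(3*w**2/2 - 2*w)/2 is an antiderivative of f.
Check: d/dw[-5*cos(3*w**2/2 - 2*w)/2] = 15*w*sin(3*w**2/2 - 2*w)/2 - 5*sin(3*w**2/2 - 2*w) = f(w).
F(0) = -5/2; F(-3) = -5*cos(39/2)/2.
Integral = F(0) - F(-3) = -5/2 + 5*cos(39/2)/2.

Antiderivative: F(w) = -5*cos(3*w**2/2 - 2*w)/2; value = -5/2 + 5*cos(39/2)/2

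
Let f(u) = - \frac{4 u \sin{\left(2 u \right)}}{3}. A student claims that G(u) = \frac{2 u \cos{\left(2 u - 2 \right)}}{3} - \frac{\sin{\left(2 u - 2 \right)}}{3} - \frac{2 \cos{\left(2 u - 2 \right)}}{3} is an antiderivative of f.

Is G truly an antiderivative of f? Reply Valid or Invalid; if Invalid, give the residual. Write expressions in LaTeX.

Invalid: d/du[G] - f = \frac{4 u \sin{\left(2 u \right)}}{3} - \frac{4 u \sin{\left(2 u - 2 \right)}}{3} + \frac{4 \sin{\left(2 u - 2 \right)}}{3}, which is not 0.

d/du[G] = - \frac{4 u \sin{\left(2 u - 2 \right)}}{3} + \frac{4 \sin{\left(2 u - 2 \right)}}{3}
d/du[G] - f(u) = \frac{4 u \sin{\left(2 u \right)}}{3} - \frac{4 u \sin{\left(2 u - 2 \right)}}{3} + \frac{4 \sin{\left(2 u - 2 \right)}}{3} != 0.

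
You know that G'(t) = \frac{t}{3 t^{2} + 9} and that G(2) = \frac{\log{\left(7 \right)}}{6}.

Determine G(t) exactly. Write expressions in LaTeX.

G(t) = \frac{\log{\left(t^{2} + 3 \right)}}{6}

The substitution u = t^{2} + 3 works: G'(t) is exactly (dG/du)*(du/dt) for that inner function.
A general antiderivative is \frac{\log{\left(t^{2} + 3 \right)}}{6} + C.
The condition gives C = \frac{\log{\left(7 \right)}}{6} - (\frac{\log{\left(7 \right)}}{6}) = 0.
So G(t) = \frac{\log{\left(t^{2} + 3 \right)}}{6}.
Check: d/dt[\frac{\log{\left(t^{2} + 3 \right)}}{6}] = \frac{t}{3 t^{2} + 9} = G'(t).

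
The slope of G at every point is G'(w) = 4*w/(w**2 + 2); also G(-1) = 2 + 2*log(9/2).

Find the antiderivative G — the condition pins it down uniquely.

The substitution u = 3*w**2/2 + 3 works: G'(w) is exactly (dG/du)*(du/dw) for that inner function.
A general antiderivative is 2*log(3*w**2/2 + 3) + C.
The condition gives C = 2 + 2*log(9/2) - (2*log(9/2)) = 2.
So G(w) = 2*log(w**2/2 + 1) + 2 + 2*log(3).
Check: d/dw[2*log(w**2/2 + 1) + 2 + 2*log(3)] = 4*w/(w**2 + 2) = G'(w).

G(w) = 2*log(w**2/2 + 1) + 2 + 2*log(3)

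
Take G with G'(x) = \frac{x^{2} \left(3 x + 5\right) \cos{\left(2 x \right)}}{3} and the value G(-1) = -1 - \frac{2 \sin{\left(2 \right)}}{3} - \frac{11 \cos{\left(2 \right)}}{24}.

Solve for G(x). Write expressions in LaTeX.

G(x) = \frac{x^{3} \sin{\left(2 x \right)}}{2} + \frac{5 x^{2} \sin{\left(2 x \right)}}{6} + \frac{3 x^{2} \cos{\left(2 x \right)}}{4} - \frac{3 x \sin{\left(2 x \right)}}{4} + \frac{5 x \cos{\left(2 x \right)}}{6} - \frac{5 \sin{\left(2 x \right)}}{12} - \frac{3 \cos{\left(2 x \right)}}{8} - 1

Any candidate G(x) must reproduce the stated G'(x) exactly.
A general antiderivative is \frac{x^{3} \sin{\left(2 x \right)}}{2} + \frac{5 x^{2} \sin{\left(2 x \right)}}{6} + \frac{3 x^{2} \cos{\left(2 x \right)}}{4} - \frac{3 x \sin{\left(2 x \right)}}{4} + \frac{5 x \cos{\left(2 x \right)}}{6} - \frac{5 \sin{\left(2 x \right)}}{12} - \frac{3 \cos{\left(2 x \right)}}{8} + C.
The condition gives C = -1 - \frac{2 \sin{\left(2 \right)}}{3} - \frac{11 \cos{\left(2 \right)}}{24} - (- \frac{2 \sin{\left(2 \right)}}{3} - \frac{11 \cos{\left(2 \right)}}{24}) = -1.
So G(x) = \frac{x^{3} \sin{\left(2 x \right)}}{2} + \frac{5 x^{2} \sin{\left(2 x \right)}}{6} + \frac{3 x^{2} \cos{\left(2 x \right)}}{4} - \frac{3 x \sin{\left(2 x \right)}}{4} + \frac{5 x \cos{\left(2 x \right)}}{6} - \frac{5 \sin{\left(2 x \right)}}{12} - \frac{3 \cos{\left(2 x \right)}}{8} - 1.
Check: d/dx[\frac{x^{3} \sin{\left(2 x \right)}}{2} + \frac{5 x^{2} \sin{\left(2 x \right)}}{6} + \frac{3 x^{2} \cos{\left(2 x \right)}}{4} - \frac{3 x \sin{\left(2 x \right)}}{4} + \frac{5 x \cos{\left(2 x \right)}}{6} - \frac{5 \sin{\left(2 x \right)}}{12} - \frac{3 \cos{\left(2 x \right)}}{8} - 1] = x^{3} \cos{\left(2 x \right)} + \frac{5 x^{2} \cos{\left(2 x \right)}}{3}, which equals G'(x).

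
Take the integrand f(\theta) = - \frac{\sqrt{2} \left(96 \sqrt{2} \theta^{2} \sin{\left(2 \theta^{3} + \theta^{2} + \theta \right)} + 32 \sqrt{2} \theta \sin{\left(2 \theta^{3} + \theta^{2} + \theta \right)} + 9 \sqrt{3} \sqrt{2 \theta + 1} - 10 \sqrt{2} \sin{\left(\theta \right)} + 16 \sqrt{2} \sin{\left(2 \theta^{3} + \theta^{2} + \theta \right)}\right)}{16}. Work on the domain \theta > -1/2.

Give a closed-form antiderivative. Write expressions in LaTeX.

Since d/d\theta undoes antidifferentiation here, F'(\theta) = f(\theta) is required of F(\theta).
Check: d/d\theta[\frac{\sqrt{2} \left(- 6 \sqrt{3} \theta \sqrt{2 \theta + 1} - 3 \sqrt{3} \sqrt{2 \theta + 1} - 10 \sqrt{2} \cos{\left(\theta \right)} + 16 \sqrt{2} \cos{\left(2 \theta^{3} + \theta^{2} + \theta \right)}\right)}{16}] = \frac{- 192 \theta^{2} \sqrt{2 \theta + 1} \sin{\left(2 \theta^{3} + \theta^{2} + \theta \right)} - 64 \theta \sqrt{2 \theta + 1} \sin{\left(2 \theta^{3} + \theta^{2} + \theta \right)} - 18 \sqrt{6} \theta + 20 \sqrt{2 \theta + 1} \sin{\left(\theta \right)} - 32 \sqrt{2 \theta + 1} \sin{\left(2 \theta^{3} + \theta^{2} + \theta \right)} - 9 \sqrt{6}}{16 \sqrt{2 \theta + 1}}, which equals f(\theta).

An antiderivative is F(\theta) = \frac{\sqrt{2} \left(- 6 \sqrt{3} \theta \sqrt{2 \theta + 1} - 3 \sqrt{3} \sqrt{2 \theta + 1} - 10 \sqrt{2} \cos{\left(\theta \right)} + 16 \sqrt{2} \cos{\left(2 \theta^{3} + \theta^{2} + \theta \right)}\right)}{16}.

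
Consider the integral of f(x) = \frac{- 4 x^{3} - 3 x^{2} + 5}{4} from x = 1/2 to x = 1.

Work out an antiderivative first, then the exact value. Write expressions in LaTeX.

Antiderivative: F(x) = - \frac{x^{4}}{4} - \frac{x^{3}}{4} + \frac{5 x}{4}; value = \frac{11}{64}

A first test for any F(x): its x-derivative must equal f(x) identically.
F(x) = - \frac{x^{4}}{4} - \frac{x^{3}}{4} + \frac{5 x}{4} is an antiderivative of f.
Check: d/dx[- \frac{x^{4}}{4} - \frac{x^{3}}{4} + \frac{5 x}{4}] = - x^{3} - \frac{3 x^{2}}{4} + \frac{5}{4}, which equals f(x).
F(1) = \frac{3}{4}; F(1/2) = \frac{37}{64}.
Integral = F(1) - F(1/2) = \frac{11}{64}.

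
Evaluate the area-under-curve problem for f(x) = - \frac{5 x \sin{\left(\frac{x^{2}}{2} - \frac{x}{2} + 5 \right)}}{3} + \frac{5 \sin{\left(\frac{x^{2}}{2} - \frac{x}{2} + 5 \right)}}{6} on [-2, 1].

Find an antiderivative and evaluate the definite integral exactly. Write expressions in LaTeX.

Antiderivative: F(x) = \frac{5 \cos{\left(\frac{x^{2}}{2} - \frac{x}{2} + 5 \right)}}{3}; value = - \frac{5 \cos{\left(8 \right)}}{3} + \frac{5 \cos{\left(5 \right)}}{3}

f matches the chain-rule pattern g'(h)*h' with inner function h(x) = \frac{x^{2}}{2} - \frac{x}{2} + 5; substituting u = h(x) collapses the integral.
F(x) = \frac{5 \cos{\left(\frac{x^{2}}{2} - \frac{x}{2} + 5 \right)}}{3} is an antiderivative of f.
Check: d/dx[\frac{5 \cos{\left(\frac{x^{2}}{2} - \frac{x}{2} + 5 \right)}}{3}] = - \frac{5 x \sin{\left(\frac{x^{2}}{2} - \frac{x}{2} + 5 \right)}}{3} + \frac{5 \sin{\left(\frac{x^{2}}{2} - \frac{x}{2} + 5 \right)}}{6} = f(x).
F(1) = \frac{5 \cos{\left(5 \right)}}{3}; F(-2) = \frac{5 \cos{\left(8 \right)}}{3}.
Integral = F(1) - F(-2) = - \frac{5 \cos{\left(8 \right)}}{3} + \frac{5 \cos{\left(5 \right)}}{3}.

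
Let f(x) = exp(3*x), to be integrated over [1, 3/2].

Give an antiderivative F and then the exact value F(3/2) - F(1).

Check any antiderivative F(x) by computing F'(x) and comparing it with f(x).
F(x) = exp(3*x)/3 is an antiderivative of f.
Check: d/dx[exp(3*x)/3] = exp(3*x) = f(x).
F(3/2) = exp(9/2)/3; F(1) = exp(3)/3.
Integral = F(3/2) - F(1) = -exp(3)/3 + exp(9/2)/3.

Antiderivative: F(x) = exp(3*x)/3; value = -exp(3)/3 + exp(9/2)/3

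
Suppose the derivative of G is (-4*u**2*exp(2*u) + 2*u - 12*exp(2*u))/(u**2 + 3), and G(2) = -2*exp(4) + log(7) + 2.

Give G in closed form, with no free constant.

Check a candidate G(u) by differentiating: d/du[G] must match the given G'(u).
A general antiderivative is -2*exp(2*u) + log(u**2 + 3) + C.
The condition gives C = -2*exp(4) + log(7) + 2 - (-2*exp(4) + log(7)) = 2.
So G(u) = -2*exp(2*u) + log(u**2 + 3) + 2.
Check: d/du[-2*exp(2*u) + log(u**2 + 3) + 2] = (-4*u**2*exp(2*u) + 2*u - 12*exp(2*u))/(u**2 + 3) = G'(u).

G(u) = -2*exp(2*u) + log(u**2 + 3) + 2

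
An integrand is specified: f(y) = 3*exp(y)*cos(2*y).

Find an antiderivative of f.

Whatever form F(y) takes, F'(y) = f(y) is non-negotiable.
Check: d/dy[3*(2*sin(2*y) + cos(2*y))*exp(y)/5] = 3*exp(y)*cos(2*y) = f(y).

An antiderivative is F(y) = 3*(2*sin(2*y) + cos(2*y))*exp(y)/5.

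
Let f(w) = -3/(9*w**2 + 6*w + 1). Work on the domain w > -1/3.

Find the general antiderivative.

F(w) = 1/(3*w + 1) + C

For F(w) to be correct the identity F'(w) - f(w) = 0 must hold.
Check: d/dw[1/(3*w + 1)] = -3/(9*w**2 + 6*w + 1) = f(w).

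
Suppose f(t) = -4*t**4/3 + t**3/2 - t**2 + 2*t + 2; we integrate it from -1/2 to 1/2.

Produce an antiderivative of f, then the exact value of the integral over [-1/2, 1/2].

Integrate term by term and add the pieces.
F(t) = -4*t**5/15 + t**4/8 - t**3/3 + t**2 + 2*t is an antiderivative of f.
Check: d/dt[-4*t**5/15 + t**4/8 - t**3/3 + t**2 + 2*t] = -4*t**4/3 + t**3/2 - t**2 + 2*t + 2 = f(t).
F(1/2) = 773/640; F(-1/2) = -443/640.
Integral = F(1/2) - F(-1/2) = 19/10.

Antiderivative: F(t) = -4*t**5/15 + t**4/8 - t**3/3 + t**2 + 2*t; value = 19/10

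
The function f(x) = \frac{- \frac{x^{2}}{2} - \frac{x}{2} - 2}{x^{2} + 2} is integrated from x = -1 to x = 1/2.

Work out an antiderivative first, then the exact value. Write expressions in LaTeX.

An antiderivative F(x) passes only if d/dx[F] lands on f(x) exactly.
F(x) = - \frac{x}{2} - \frac{\log{\left(x^{2} + 2 \right)}}{4} - \frac{\sqrt{2} \operatorname{atan}{\left(\frac{\sqrt{2} x}{2} \right)}}{2} is an antiderivative of f.
Check: d/dx[- \frac{x}{2} - \frac{\log{\left(x^{2} + 2 \right)}}{4} - \frac{\sqrt{2} \operatorname{atan}{\left(\frac{\sqrt{2} x}{2} \right)}}{2}] = \frac{- x^{2} - x - 4}{2 x^{2} + 4}, which equals f(x).
F(1/2) = - \frac{1}{4} - \frac{\sqrt{2} \operatorname{atan}{\left(\frac{\sqrt{2}}{4} \right)}}{2} - \frac{\log{\left(\frac{9}{4} \right)}}{4}; F(-1) = - \frac{\log{\left(3 \right)}}{4} + \frac{\sqrt{2} \operatorname{atan}{\left(\frac{\sqrt{2}}{2} \right)}}{2} + \frac{1}{2}.
Integral = F(1/2) - F(-1) = - \frac{3}{4} - \frac{\sqrt{2} \operatorname{atan}{\left(\frac{\sqrt{2}}{2} \right)}}{2} - \frac{\sqrt{2} \operatorname{atan}{\left(\frac{\sqrt{2}}{4} \right)}}{2} - \frac{\log{\left(\frac{9}{4} \right)}}{4} + \frac{\log{\left(3 \right)}}{4}.

Antiderivative: F(x) = - \frac{x}{2} - \frac{\log{\left(x^{2} + 2 \right)}}{4} - \frac{\sqrt{2} \operatorname{atan}{\left(\frac{\sqrt{2} x}{2} \right)}}{2}; value = - \frac{3}{4} - \frac{\sqrt{2} \operatorname{atan}{\left(\frac{\sqrt{2}}{2} \right)}}{2} - \frac{\sqrt{2} \operatorname{atan}{\left(\frac{\sqrt{2}}{4} \right)}}{2} - \frac{\log{\left(\frac{9}{4} \right)}}{4} + \frac{\log{\left(3 \right)}}{4}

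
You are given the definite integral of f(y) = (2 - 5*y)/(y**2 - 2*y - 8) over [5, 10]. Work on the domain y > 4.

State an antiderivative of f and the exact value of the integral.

Antiderivative: F(y) = -3*log(y - 4) - 2*log(y + 2); value = -3*log(6) - 2*log(12) + 2*log(7)

The denominator factors as (y - 4)*(y + 2); partial fractions split f into directly integrable pieces: -2/(y + 2) - 3/(y - 4).
F(y) = -3*log(y - 4) - 2*log(y + 2) is an antiderivative of f.
Check: d/dy[-3*log(y - 4) - 2*log(y + 2)] = (2 - 5*y)/(y**2 - 2*y - 8) = f(y).
F(10) = -3*log(6) - 2*log(12); F(5) = -2*log(7).
Integral = F(10) - F(5) = -3*log(6) - 2*log(12) + 2*log(7).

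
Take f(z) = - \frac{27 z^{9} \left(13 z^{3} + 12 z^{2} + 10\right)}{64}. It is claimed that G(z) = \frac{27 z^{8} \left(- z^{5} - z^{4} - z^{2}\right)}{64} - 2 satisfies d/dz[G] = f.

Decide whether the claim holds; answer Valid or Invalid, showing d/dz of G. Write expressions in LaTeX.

d/dz[G] = - \frac{351 z^{12}}{64} - \frac{81 z^{11}}{16} - \frac{135 z^{9}}{32}
This equals f(z) exactly, so the claim holds.

Valid - the claim checks out under differentiation.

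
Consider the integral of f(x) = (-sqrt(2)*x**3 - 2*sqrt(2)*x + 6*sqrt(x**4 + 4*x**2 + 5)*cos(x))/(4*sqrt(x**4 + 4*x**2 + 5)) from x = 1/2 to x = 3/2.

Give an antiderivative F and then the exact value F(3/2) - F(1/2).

An antiderivative F(x) passes only if d/dx[F] lands on f(x) exactly.
F(x) = -sqrt(x**4/2 + 2*x**2 + 5/2)/4 + 3*sin(x)/2 is an antiderivative of f.
Check: d/dx[-sqrt(x**4/2 + 2*x**2 + 5/2)/4 + 3*sin(x)/2] = (-sqrt(2)*x**3 - 2*sqrt(2)*x + 6*sqrt(x**4 + 4*x**2 + 5)*cos(x))/(4*sqrt(x**4 + 4*x**2 + 5)) = f(x).
F(3/2) = -sqrt(610)/32 + 3*sin(3/2)/2; F(1/2) = -sqrt(194)/32 + 3*sin(1/2)/2.
Integral = F(3/2) - F(1/2) = -sqrt(610)/32 - 3*sin(1/2)/2 + sqrt(194)/32 + 3*sin(3/2)/2.

Antiderivative: F(x) = -sqrt(x**4/2 + 2*x**2 + 5/2)/4 + 3*sin(x)/2; value = -sqrt(610)/32 - 3*sin(1/2)/2 + sqrt(194)/32 + 3*sin(3/2)/2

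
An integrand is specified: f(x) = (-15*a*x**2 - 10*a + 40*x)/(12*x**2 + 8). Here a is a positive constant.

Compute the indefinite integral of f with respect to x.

F(x) = 5*(-3*a*x + 4*log(3*x**2 + 2))/12 + C

A first test for any F(x): its x-derivative must equal f(x) identically.
Check: d/dx[5*(-3*a*x + 4*log(3*x**2 + 2))/12] = (-15*a*x**2 - 10*a + 40*x)/(12*x**2 + 8) = f(x).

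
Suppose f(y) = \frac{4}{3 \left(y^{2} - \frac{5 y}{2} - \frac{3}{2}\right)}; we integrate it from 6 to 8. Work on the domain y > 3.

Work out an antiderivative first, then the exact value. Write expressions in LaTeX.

Factor the denominator (3 \left(y - 3\right) \left(2 y + 1\right)) and decompose: f = - \frac{16}{21 \left(2 y + 1\right)} + \frac{8}{21 \left(y - 3\right)}; each piece integrates to a log, atan, or power term.
F(y) = - \frac{8 \left(- \log{\left(y - 3 \right)} + \log{\left(y + \frac{1}{2} \right)}\right)}{21} is an antiderivative of f.
Check: d/dy[- \frac{8 \left(- \log{\left(y - 3 \right)} + \log{\left(y + \frac{1}{2} \right)}\right)}{21}] = \frac{8}{6 y^{2} - 15 y - 9}, which equals f(y).
F(8) = - \frac{8 \log{\left(\frac{17}{2} \right)}}{21} + \frac{8 \log{\left(5 \right)}}{21}; F(6) = - \frac{8 \log{\left(\frac{13}{2} \right)}}{21} + \frac{8 \log{\left(3 \right)}}{21}.
Integral = F(8) - F(6) = - \frac{8 \log{\left(\frac{17}{2} \right)}}{21} - \frac{8 \log{\left(3 \right)}}{21} + \frac{8 \log{\left(5 \right)}}{21} + \frac{8 \log{\left(\frac{13}{2} \right)}}{21}.

Antiderivative: F(y) = - \frac{8 \left(- \log{\left(y - 3 \right)} + \log{\left(y + \frac{1}{2} \right)}\right)}{21}; value = - \frac{8 \log{\left(\frac{17}{2} \right)}}{21} - \frac{8 \log{\left(3 \right)}}{21} + \frac{8 \log{\left(5 \right)}}{21} + \frac{8 \log{\left(\frac{13}{2} \right)}}{21}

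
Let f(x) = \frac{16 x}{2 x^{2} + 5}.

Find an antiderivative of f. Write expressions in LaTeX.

The substitution u = 2 x^{2} + 5 works: f is exactly (dF/du)*(du/dx) for that inner function.
Check: d/dx[4 \log{\left(2 x^{2} + 5 \right)}] = \frac{16 x}{2 x^{2} + 5} = f(x).

An antiderivative is F(x) = 4 \log{\left(2 x^{2} + 5 \right)}.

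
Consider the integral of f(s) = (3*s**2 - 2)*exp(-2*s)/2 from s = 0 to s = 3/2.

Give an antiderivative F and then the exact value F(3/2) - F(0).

Antiderivative: F(s) = (-6*s**2 - 6*s + 1)*exp(-2*s)/8; value = -43*exp(-3)/16 - 1/8

Recognize the product-rule pattern: f = u'v + uv' with u = -3*s**2/4 - 3*s/4 + 1/8, v = exp(-2*s), so integration by parts undoes it.
F(s) = (-6*s**2 - 6*s + 1)*exp(-2*s)/8 is an antiderivative of f.
Check: d/ds[(-6*s**2 - 6*s + 1)*exp(-2*s)/8] = (3*s**2 - 2)*exp(-2*s)/2 = f(s).
F(3/2) = -43*exp(-3)/16; F(0) = 1/8.
Integral = F(3/2) - F(0) = -43*exp(-3)/16 - 1/8.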